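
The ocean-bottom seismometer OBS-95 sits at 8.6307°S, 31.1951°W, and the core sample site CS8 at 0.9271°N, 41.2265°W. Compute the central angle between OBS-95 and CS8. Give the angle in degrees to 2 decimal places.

Δφ = 9.5578°,  Δλ = -10.0314°
a = sin²(Δφ/2) + cos φ₁ cos φ₂ sin²(Δλ/2) = 0.014497
c = 2·arcsin(√a) = 0.241392 rad = 13.8307°

13.83°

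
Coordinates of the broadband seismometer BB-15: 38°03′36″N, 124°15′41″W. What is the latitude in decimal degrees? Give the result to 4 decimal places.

38° + 3′/60 + 36″/3600 = 38 + 0.05000 + 0.01000 = 38.0600°

38.0600°N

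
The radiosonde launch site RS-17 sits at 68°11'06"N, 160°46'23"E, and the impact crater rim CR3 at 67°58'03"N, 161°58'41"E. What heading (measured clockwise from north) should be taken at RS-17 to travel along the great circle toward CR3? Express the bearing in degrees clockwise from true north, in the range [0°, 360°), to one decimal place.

115.2°

RS-17: φ = +68.18500°, λ = +160.77306°
CR3: φ = +67.96750°, λ = +161.97806°
Δλ = 1.2050°
y = sin Δλ · cos φ₂ = 0.007889
x = cos φ₁ sin φ₂ − sin φ₁ cos φ₂ cos Δλ = -0.003719
θ = atan2(y, x) = 115.2406° → 115.2406° (mod 360°)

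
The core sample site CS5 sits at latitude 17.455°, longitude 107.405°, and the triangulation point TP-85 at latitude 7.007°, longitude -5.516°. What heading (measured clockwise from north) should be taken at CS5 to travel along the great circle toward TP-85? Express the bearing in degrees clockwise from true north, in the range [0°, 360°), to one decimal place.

284.3°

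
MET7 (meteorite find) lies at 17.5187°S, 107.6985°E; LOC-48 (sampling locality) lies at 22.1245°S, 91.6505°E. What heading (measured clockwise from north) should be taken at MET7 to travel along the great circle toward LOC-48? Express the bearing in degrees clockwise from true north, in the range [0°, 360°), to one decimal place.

Δλ = -16.0480°
y = sin Δλ · cos φ₂ = -0.256087
x = cos φ₁ sin φ₂ − sin φ₁ cos φ₂ cos Δλ = -0.091167
θ = atan2(y, x) = -109.5956° → 250.4044° (mod 360°)

250.4°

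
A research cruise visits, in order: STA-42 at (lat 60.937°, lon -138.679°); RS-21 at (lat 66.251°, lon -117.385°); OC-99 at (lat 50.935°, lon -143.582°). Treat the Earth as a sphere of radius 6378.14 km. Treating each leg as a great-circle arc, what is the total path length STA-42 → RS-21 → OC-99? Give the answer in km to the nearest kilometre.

3450 km

STA-42→RS-21: c = 0.188182 rad, d = 1200.25 km
RS-21→OC-99: c = 0.352787 rad, d = 2250.12 km
Total = 1200.25 + 2250.12 = 3450.37 km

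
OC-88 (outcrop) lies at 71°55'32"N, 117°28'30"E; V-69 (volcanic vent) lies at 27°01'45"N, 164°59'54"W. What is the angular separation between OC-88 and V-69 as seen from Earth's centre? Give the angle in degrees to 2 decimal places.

60.55°

OC-88: φ = +71.92556°, λ = +117.47500°
V-69: φ = +27.02917°, λ = -164.99833°
Δφ = -44.8964°,  Δλ = 77.5267°
a = sin²(Δφ/2) + cos φ₁ cos φ₂ sin²(Δλ/2) = 0.254145
c = 2·arcsin(√a) = 1.056744 rad = 60.5470°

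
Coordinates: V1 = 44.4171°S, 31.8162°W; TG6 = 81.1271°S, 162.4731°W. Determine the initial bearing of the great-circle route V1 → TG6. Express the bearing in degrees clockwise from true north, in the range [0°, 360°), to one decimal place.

Δλ = -130.6569°
y = sin Δλ · cos φ₂ = -0.117013
x = cos φ₁ sin φ₂ − sin φ₁ cos φ₂ cos Δλ = -0.776049
θ = atan2(y, x) = -171.4255° → 188.5745° (mod 360°)

188.6°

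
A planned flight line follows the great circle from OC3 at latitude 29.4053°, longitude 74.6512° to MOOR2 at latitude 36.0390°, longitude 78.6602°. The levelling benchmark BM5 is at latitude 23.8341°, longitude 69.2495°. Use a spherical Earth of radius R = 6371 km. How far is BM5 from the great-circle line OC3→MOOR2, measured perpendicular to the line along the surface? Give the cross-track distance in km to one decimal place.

229.1 km

δ₁₃ = central angle OC3→BM5 = 0.128638 rad  (haversine)
θ₁₃ = bearing OC3→BM5 = 222.163°,  θ₁₂ = bearing OC3→MOOR2 = 25.887°
dₓₜ = R·arcsin(sin δ₁₃ · sin(θ₁₃ − θ₁₂)) = 6371·arcsin(0.12828·sin(196.276°)) = -229.113 km
|dₓₜ| = 229.113 km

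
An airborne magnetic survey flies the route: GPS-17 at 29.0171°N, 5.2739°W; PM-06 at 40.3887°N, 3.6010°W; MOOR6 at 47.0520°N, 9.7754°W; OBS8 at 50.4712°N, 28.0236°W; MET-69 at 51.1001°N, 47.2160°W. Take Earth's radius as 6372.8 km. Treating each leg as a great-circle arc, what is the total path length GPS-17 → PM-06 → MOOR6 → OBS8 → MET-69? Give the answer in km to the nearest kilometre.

GPS-17→PM-06: c = 0.199907 rad, d = 1273.96 km
PM-06→MOOR6: c = 0.139865 rad, d = 891.33 km
MOOR6→OBS8: c = 0.217632 rad, d = 1386.93 km
OBS8→MET-69: c = 0.211459 rad, d = 1347.59 km
Total = 1273.96 + 891.33 + 1386.93 + 1347.59 = 4899.81 km

4900 km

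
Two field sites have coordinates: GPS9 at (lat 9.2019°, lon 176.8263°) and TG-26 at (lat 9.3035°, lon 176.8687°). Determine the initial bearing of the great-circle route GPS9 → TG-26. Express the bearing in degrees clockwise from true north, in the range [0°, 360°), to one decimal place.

22.4°

Δλ = 0.0424°
y = sin Δλ · cos φ₂ = 0.000730
x = cos φ₁ sin φ₂ − sin φ₁ cos φ₂ cos Δλ = 0.001773
θ = atan2(y, x) = 22.3830° → 22.3830° (mod 360°)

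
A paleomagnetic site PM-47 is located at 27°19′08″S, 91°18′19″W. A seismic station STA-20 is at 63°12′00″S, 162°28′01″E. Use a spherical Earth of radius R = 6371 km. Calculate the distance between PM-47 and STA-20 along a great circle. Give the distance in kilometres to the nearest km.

8082 km

PM-47: φ = -27.31889°, λ = -91.30528°
STA-20: φ = -63.20000°, λ = +162.46694°
Δφ = -35.8811°,  Δλ = -106.2278°
a = sin²(Δφ/2) + cos φ₁ cos φ₂ sin²(Δλ/2) = 0.351151
c = 2·arcsin(√a) = 1.268516 rad = 72.6806°
d = R·c = 6371 × 1.268516 = 8081.7 km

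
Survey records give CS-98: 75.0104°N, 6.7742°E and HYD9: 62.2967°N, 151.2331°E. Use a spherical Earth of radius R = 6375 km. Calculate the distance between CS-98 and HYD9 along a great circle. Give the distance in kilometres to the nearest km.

Δφ = -12.7137°,  Δλ = 144.4589°
a = sin²(Δφ/2) + cos φ₁ cos φ₂ sin²(Δλ/2) = 0.121300
c = 2·arcsin(√a) = 0.711475 rad = 40.7645°
d = R·c = 6375 × 0.711475 = 4535.7 km

4536 km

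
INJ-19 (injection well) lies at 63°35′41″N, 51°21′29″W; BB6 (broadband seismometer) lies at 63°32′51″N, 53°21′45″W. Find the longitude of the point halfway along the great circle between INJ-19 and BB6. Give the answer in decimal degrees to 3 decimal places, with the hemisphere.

52.361°W

INJ-19: φ = +63.59472°, λ = -51.35806°
BB6: φ = +63.54750°, λ = -53.36250°
Bx = cos φ₂ cos Δλ = 0.445183,  By = cos φ₂ sin Δλ = -0.015581
φₘ = atan2(sin φ₁ + sin φ₂, √((cos φ₁ + Bx)² + By²)) = 63.57460°
λₘ = λ₁ + atan2(By, cos φ₁ + Bx) = -52.36111°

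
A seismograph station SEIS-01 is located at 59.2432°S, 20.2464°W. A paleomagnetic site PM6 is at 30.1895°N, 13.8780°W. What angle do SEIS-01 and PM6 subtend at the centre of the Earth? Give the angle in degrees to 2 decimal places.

Δφ = 89.4327°,  Δλ = 6.3684°
a = sin²(Δφ/2) + cos φ₁ cos φ₂ sin²(Δλ/2) = 0.496413
c = 2·arcsin(√a) = 1.563623 rad = 89.5890°

89.59°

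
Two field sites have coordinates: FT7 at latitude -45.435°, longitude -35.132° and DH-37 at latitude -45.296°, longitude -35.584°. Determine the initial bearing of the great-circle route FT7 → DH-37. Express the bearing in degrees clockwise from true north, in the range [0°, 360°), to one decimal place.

293.5°

Δλ = -0.4520°
y = sin Δλ · cos φ₂ = -0.005549
x = cos φ₁ sin φ₂ − sin φ₁ cos φ₂ cos Δλ = 0.002410
θ = atan2(y, x) = -66.5218° → 293.4782° (mod 360°)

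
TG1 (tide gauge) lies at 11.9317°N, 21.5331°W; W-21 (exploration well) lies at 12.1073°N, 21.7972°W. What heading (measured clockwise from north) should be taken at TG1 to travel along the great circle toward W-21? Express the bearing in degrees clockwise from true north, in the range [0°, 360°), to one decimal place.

304.2°

Δλ = -0.2641°
y = sin Δλ · cos φ₂ = -0.004507
x = cos φ₁ sin φ₂ − sin φ₁ cos φ₂ cos Δλ = 0.003067
θ = atan2(y, x) = -55.7646° → 304.2354° (mod 360°)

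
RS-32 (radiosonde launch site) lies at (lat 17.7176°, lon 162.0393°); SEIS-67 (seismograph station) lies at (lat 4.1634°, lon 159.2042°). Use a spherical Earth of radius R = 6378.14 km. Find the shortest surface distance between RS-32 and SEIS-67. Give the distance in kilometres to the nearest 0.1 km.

Δφ = -13.5542°,  Δλ = -2.8351°
a = sin²(Δφ/2) + cos φ₁ cos φ₂ sin²(Δλ/2) = 0.014507
c = 2·arcsin(√a) = 0.241477 rad = 13.8356°
d = R·c = 6378.14 × 0.241477 = 1540.2 km

1540.2 km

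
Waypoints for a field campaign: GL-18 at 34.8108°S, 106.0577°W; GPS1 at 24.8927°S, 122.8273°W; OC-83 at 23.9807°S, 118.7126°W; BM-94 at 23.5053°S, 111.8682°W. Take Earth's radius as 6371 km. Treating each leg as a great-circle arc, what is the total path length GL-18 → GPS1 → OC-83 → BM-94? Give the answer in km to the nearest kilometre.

3080 km

GL-18→GPS1: c = 0.306544 rad, d = 1952.99 km
GPS1→OC-83: c = 0.067288 rad, d = 428.69 km
OC-83→BM-94: c = 0.109650 rad, d = 698.58 km
Total = 1952.99 + 428.69 + 698.58 = 3080.26 km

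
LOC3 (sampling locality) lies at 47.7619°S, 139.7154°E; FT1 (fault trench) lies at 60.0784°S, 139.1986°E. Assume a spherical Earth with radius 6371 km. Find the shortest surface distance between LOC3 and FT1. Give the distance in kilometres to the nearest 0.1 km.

Δφ = -12.3165°,  Δλ = -0.5168°
a = sin²(Δφ/2) + cos φ₁ cos φ₂ sin²(Δλ/2) = 0.011515
c = 2·arcsin(√a) = 0.215027 rad = 12.3202°
d = R·c = 6371 × 0.215027 = 1369.9 km

1369.9 km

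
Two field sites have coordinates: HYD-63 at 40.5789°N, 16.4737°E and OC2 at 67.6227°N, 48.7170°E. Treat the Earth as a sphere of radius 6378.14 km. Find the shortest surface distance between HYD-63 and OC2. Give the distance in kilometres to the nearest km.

3586 km

Δφ = 27.0438°,  Δλ = 32.2433°
a = sin²(Δφ/2) + cos φ₁ cos φ₂ sin²(Δλ/2) = 0.076965
c = 2·arcsin(√a) = 0.562228 rad = 32.2133°
d = R·c = 6378.14 × 0.562228 = 3586.0 km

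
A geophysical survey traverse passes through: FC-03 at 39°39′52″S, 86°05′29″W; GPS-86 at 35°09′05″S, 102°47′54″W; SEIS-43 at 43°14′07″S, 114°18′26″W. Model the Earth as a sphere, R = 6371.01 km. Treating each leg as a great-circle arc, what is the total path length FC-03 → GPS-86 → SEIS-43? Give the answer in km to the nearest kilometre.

2892 km

FC-03: φ = -39.66444°, λ = -86.09139°
GPS-86: φ = -35.15139°, λ = -102.79833°
SEIS-43: φ = -43.23528°, λ = -114.30722°
FC-03→GPS-86: c = 0.244202 rad, d = 1555.81 km
GPS-86→SEIS-43: c = 0.209734 rad, d = 1336.22 km
Total = 1555.81 + 1336.22 = 2892.03 km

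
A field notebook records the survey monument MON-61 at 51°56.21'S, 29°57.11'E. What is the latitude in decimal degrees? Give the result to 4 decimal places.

51.9368°S

51° + 56.21′/60 = 51 + 0.93683 = 51.9368°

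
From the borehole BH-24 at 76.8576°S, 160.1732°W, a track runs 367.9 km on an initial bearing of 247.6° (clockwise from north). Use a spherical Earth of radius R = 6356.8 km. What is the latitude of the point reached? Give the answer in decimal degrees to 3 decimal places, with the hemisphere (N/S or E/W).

77.739°S

δ = d/R = 367.9/6356.8 = 0.057875 rad
φ₂ = arcsin(sin φ₁ cos δ + cos φ₁ sin δ cos θ)
   = arcsin(-0.97381·0.99833 + 0.22737·0.05784·-0.38107) = -77.73872°
λ₂ = λ₁ + atan2(sin θ sin δ cos φ₁, cos δ − sin φ₁ sin φ₂) = -174.75822°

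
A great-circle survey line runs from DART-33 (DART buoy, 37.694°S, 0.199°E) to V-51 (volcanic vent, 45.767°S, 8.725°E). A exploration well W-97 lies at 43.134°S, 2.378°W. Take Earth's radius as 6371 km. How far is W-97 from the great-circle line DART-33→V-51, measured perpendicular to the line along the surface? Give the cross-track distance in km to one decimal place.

523.0 km

δ₁₃ = central angle DART-33→W-97 = 0.100918 rad  (haversine)
θ₁₃ = bearing DART-33→W-97 = 199.007°,  θ₁₂ = bearing DART-33→V-51 = 144.529°
dₓₜ = R·arcsin(sin δ₁₃ · sin(θ₁₃ − θ₁₂)) = 6371·arcsin(0.10075·sin(54.477°)) = 522.990 km
|dₓₜ| = 522.990 km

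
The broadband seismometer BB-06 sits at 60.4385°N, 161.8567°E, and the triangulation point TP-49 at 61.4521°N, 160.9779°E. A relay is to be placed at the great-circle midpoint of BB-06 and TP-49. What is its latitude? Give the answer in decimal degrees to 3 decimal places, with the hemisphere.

60.946°N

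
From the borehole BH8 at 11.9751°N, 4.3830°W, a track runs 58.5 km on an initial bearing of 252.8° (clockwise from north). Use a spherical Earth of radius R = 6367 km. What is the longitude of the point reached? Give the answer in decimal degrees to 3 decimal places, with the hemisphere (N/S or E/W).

δ = d/R = 58.5/6367 = 0.009188 rad
φ₂ = arcsin(sin φ₁ cos δ + cos φ₁ sin δ cos θ)
   = arcsin(0.20749·0.99996 + 0.97824·0.00919·-0.29571) = 11.81896°
λ₂ = λ₁ + atan2(sin θ sin δ cos φ₁, cos δ − sin φ₁ sin φ₂) = -4.89678°

4.897°W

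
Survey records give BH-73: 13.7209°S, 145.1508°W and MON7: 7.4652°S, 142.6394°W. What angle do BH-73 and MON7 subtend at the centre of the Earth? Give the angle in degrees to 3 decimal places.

Δφ = 6.2557°,  Δλ = 2.5114°
a = sin²(Δφ/2) + cos φ₁ cos φ₂ sin²(Δλ/2) = 0.003440
c = 2·arcsin(√a) = 0.117367 rad = 6.7247°

6.725°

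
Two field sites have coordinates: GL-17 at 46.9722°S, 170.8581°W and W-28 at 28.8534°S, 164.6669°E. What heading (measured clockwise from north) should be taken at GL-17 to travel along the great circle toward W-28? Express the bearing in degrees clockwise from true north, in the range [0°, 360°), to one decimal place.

304.9°

Δλ = -24.4750°
y = sin Δλ · cos φ₂ = -0.362864
x = cos φ₁ sin φ₂ − sin φ₁ cos φ₂ cos Δλ = 0.253455
θ = atan2(y, x) = -55.0663° → 304.9337° (mod 360°)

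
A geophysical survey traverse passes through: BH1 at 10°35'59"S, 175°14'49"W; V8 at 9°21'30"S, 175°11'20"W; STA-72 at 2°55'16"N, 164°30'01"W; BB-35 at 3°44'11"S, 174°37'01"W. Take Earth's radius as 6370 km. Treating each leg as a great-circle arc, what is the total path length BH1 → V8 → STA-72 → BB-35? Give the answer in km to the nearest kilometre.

3291 km

BH1: φ = -10.59972°, λ = -175.24694°
V8: φ = -9.35833°, λ = -175.18889°
STA-72: φ = +2.92111°, λ = -164.50028°
BB-35: φ = -3.73639°, λ = -174.61694°
BH1→V8: c = 0.021689 rad, d = 138.16 km
V8→STA-72: c = 0.283706 rad, d = 1807.20 km
STA-72→BB-35: c = 0.211285 rad, d = 1345.88 km
Total = 138.16 + 1807.20 + 1345.88 = 3291.25 km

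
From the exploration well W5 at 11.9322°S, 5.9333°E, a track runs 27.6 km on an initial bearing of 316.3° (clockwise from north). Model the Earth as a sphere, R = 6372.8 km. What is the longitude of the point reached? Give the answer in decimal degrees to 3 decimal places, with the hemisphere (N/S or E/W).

5.758°E

δ = d/R = 27.6/6372.8 = 0.004331 rad
φ₂ = arcsin(sin φ₁ cos δ + cos φ₁ sin δ cos θ)
   = arcsin(-0.20675·0.99999 + 0.97839·0.00433·0.72297) = -11.75275°
λ₂ = λ₁ + atan2(sin θ sin δ cos φ₁, cos δ − sin φ₁ sin φ₂) = 5.75819°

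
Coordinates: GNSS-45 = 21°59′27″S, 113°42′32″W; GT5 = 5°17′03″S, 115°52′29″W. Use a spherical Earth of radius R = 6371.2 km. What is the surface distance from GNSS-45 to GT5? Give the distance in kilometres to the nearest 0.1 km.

GNSS-45: φ = -21.99083°, λ = -113.70889°
GT5: φ = -5.28417°, λ = -115.87472°
Δφ = 16.7067°,  Δλ = -2.1658°
a = sin²(Δφ/2) + cos φ₁ cos φ₂ sin²(Δλ/2) = 0.021435
c = 2·arcsin(√a) = 0.293872 rad = 16.8376°
d = R·c = 6371.2 × 0.293872 = 1872.3 km

1872.3 km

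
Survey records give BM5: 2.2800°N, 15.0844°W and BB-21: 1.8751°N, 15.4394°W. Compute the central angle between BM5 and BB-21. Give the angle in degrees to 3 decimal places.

Δφ = -0.4049°,  Δλ = -0.3550°
a = sin²(Δφ/2) + cos φ₁ cos φ₂ sin²(Δλ/2) = 0.000022
c = 2·arcsin(√a) = 0.009396 rad = 0.5383°

0.538°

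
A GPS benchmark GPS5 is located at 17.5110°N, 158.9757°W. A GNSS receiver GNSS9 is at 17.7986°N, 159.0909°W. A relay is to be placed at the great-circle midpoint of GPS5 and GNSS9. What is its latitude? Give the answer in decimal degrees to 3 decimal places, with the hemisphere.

Bx = cos φ₂ cos Δλ = 0.952135,  By = cos φ₂ sin Δλ = -0.001914
φₘ = atan2(sin φ₁ + sin φ₂, √((cos φ₁ + Bx)² + By²)) = 17.65481°
λₘ = λ₁ + atan2(By, cos φ₁ + Bx) = -159.03325°

17.655°N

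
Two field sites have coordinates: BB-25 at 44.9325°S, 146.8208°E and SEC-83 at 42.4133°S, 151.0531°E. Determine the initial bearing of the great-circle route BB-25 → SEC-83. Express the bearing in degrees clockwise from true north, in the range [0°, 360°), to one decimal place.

52.0°

Δλ = 4.2323°
y = sin Δλ · cos φ₂ = 0.054487
x = cos φ₁ sin φ₂ − sin φ₁ cos φ₂ cos Δλ = 0.042532
θ = atan2(y, x) = 52.0245° → 52.0245° (mod 360°)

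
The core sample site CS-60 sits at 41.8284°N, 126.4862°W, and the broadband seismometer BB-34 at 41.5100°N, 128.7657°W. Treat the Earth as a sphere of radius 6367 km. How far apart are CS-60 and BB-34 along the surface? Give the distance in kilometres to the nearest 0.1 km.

Δφ = -0.3184°,  Δλ = -2.2795°
a = sin²(Δφ/2) + cos φ₁ cos φ₂ sin²(Δλ/2) = 0.000228
c = 2·arcsin(√a) = 0.030233 rad = 1.7322°
d = R·c = 6367 × 0.030233 = 192.5 km

192.5 km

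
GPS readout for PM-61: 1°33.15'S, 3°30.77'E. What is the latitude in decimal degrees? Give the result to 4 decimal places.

1° + 33.15′/60 = 1 + 0.55250 = 1.5525°

1.5525°S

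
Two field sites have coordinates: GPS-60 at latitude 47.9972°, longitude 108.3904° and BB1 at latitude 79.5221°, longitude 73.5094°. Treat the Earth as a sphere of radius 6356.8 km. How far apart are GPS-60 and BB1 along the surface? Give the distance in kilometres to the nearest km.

Δφ = 31.5249°,  Δλ = -34.8810°
a = sin²(Δφ/2) + cos φ₁ cos φ₂ sin²(Δλ/2) = 0.084725
c = 2·arcsin(√a) = 0.590702 rad = 33.8447°
d = R·c = 6356.8 × 0.590702 = 3755.0 km

3755 km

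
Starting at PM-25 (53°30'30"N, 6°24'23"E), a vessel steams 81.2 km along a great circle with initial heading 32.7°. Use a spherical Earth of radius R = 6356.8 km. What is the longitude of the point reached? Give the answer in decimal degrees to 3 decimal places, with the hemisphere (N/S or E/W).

PM-25: φ = +53.50833°, λ = +6.40639°
δ = d/R = 81.2/6356.8 = 0.012774 rad
φ₂ = arcsin(sin φ₁ cos δ + cos φ₁ sin δ cos θ)
   = arcsin(0.80394·0.99992 + 0.59471·0.01277·0.84151) = 54.12234°
λ₂ = λ₁ + atan2(sin θ sin δ cos φ₁, cos δ − sin φ₁ sin φ₂) = 7.08105°

7.081°E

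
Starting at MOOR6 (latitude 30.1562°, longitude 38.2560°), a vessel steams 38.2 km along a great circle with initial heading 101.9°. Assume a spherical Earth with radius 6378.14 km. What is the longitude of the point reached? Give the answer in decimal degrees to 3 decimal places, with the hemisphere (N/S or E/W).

38.644°E

δ = d/R = 38.2/6378.14 = 0.005989 rad
φ₂ = arcsin(sin φ₁ cos δ + cos φ₁ sin δ cos θ)
   = arcsin(0.50236·0.99998 + 0.86466·0.00599·-0.20620) = 30.08487°
λ₂ = λ₁ + atan2(sin θ sin δ cos φ₁, cos δ − sin φ₁ sin φ₂) = 38.64406°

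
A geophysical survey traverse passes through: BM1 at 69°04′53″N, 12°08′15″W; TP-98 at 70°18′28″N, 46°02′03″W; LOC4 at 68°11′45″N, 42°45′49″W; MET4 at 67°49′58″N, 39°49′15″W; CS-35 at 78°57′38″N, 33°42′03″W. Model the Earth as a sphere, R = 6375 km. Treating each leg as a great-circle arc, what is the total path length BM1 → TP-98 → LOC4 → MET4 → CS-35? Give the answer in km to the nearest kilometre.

2947 km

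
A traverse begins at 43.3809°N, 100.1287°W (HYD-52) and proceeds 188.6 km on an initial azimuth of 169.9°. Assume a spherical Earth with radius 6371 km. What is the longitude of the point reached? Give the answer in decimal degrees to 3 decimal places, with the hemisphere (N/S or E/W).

δ = d/R = 188.6/6371 = 0.029603 rad
φ₂ = arcsin(sin φ₁ cos δ + cos φ₁ sin δ cos θ)
   = arcsin(0.68685·0.99956 + 0.72680·0.02960·-0.98450) = 41.71036°
λ₂ = λ₁ + atan2(sin θ sin δ cos φ₁, cos δ − sin φ₁ sin φ₂) = -99.73031°

99.730°W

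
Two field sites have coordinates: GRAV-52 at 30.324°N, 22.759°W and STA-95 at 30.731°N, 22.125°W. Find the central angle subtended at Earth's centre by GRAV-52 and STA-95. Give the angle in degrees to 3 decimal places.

Δφ = 0.4070°,  Δλ = 0.6340°
a = sin²(Δφ/2) + cos φ₁ cos φ₂ sin²(Δλ/2) = 0.000035
c = 2·arcsin(√a) = 0.011887 rad = 0.6811°

0.681°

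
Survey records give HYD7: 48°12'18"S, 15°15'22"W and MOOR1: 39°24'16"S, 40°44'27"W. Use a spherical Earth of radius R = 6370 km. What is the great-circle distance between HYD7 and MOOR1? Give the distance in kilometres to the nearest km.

HYD7: φ = -48.20500°, λ = -15.25611°
MOOR1: φ = -39.40444°, λ = -40.74083°
Δφ = 8.8006°,  Δλ = -25.4847°
a = sin²(Δφ/2) + cos φ₁ cos φ₂ sin²(Δλ/2) = 0.030940
c = 2·arcsin(√a) = 0.353634 rad = 20.2617°
d = R·c = 6370 × 0.353634 = 2252.6 km

2253 km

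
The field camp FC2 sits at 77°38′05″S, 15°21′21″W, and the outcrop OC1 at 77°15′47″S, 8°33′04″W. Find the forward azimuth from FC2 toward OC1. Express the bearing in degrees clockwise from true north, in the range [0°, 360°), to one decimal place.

FC2: φ = -77.63472°, λ = -15.35583°
OC1: φ = -77.26306°, λ = -8.55111°
Δλ = 6.8047°
y = sin Δλ · cos φ₂ = 0.026123
x = cos φ₁ sin φ₂ − sin φ₁ cos φ₂ cos Δλ = 0.004970
θ = atan2(y, x) = 79.2287° → 79.2287° (mod 360°)

79.2°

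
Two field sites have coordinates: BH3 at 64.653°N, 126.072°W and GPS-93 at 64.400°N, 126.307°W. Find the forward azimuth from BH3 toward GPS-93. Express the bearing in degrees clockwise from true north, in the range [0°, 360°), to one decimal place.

Δλ = -0.2350°
y = sin Δλ · cos φ₂ = -0.001772
x = cos φ₁ sin φ₂ − sin φ₁ cos φ₂ cos Δλ = -0.004412
θ = atan2(y, x) = -158.1175° → 201.8825° (mod 360°)

201.9°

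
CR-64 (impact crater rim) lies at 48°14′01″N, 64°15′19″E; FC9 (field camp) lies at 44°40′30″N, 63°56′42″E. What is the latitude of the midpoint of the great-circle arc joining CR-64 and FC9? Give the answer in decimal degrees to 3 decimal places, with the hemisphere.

CR-64: φ = +48.23361°, λ = +64.25528°
FC9: φ = +44.67500°, λ = +63.94500°
Bx = cos φ₂ cos Δλ = 0.711096,  By = cos φ₂ sin Δλ = -0.003851
φₘ = atan2(sin φ₁ + sin φ₂, √((cos φ₁ + Bx)² + By²)) = 46.45441°
λₘ = λ₁ + atan2(By, cos φ₁ + Bx) = 64.09507°

46.454°N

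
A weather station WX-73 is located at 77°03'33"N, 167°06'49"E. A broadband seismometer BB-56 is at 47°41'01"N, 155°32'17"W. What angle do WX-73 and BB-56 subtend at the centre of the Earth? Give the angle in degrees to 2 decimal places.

32.81°

WX-73: φ = +77.05917°, λ = +167.11361°
BB-56: φ = +47.68361°, λ = -155.53806°
Δφ = -29.3756°,  Δλ = 37.3483°
a = sin²(Δφ/2) + cos φ₁ cos φ₂ sin²(Δλ/2) = 0.079745
c = 2·arcsin(√a) = 0.572571 rad = 32.8059°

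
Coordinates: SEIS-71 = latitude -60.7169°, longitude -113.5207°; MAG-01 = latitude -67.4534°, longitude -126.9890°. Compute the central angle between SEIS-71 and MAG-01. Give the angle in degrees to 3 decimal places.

Δφ = -6.7365°,  Δλ = -13.4683°
a = sin²(Δφ/2) + cos φ₁ cos φ₂ sin²(Δλ/2) = 0.006031
c = 2·arcsin(√a) = 0.155473 rad = 8.9080°

8.908°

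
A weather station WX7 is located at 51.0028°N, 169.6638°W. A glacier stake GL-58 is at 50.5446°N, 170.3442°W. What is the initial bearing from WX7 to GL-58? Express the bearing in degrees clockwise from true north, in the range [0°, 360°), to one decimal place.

223.5°

Δλ = -0.6804°
y = sin Δλ · cos φ₂ = -0.007546
x = cos φ₁ sin φ₂ − sin φ₁ cos φ₂ cos Δλ = -0.007962
θ = atan2(y, x) = -136.5363° → 223.4637° (mod 360°)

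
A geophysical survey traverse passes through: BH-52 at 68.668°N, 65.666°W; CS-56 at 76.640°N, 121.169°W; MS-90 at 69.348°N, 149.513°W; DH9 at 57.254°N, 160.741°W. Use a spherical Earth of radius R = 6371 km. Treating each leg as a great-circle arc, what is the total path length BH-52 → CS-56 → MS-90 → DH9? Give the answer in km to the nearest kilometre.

4600 km

BH-52→CS-56: c = 0.304870 rad, d = 1942.32 km
CS-56→MS-90: c = 0.189270 rad, d = 1205.84 km
MS-90→DH9: c = 0.227852 rad, d = 1451.65 km
Total = 1942.32 + 1205.84 + 1451.65 = 4599.81 km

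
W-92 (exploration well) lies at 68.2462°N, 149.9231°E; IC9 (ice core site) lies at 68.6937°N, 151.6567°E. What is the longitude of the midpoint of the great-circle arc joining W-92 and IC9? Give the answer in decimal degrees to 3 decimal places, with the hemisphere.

Bx = cos φ₂ cos Δλ = 0.363187,  By = cos φ₂ sin Δλ = 0.010992
φₘ = atan2(sin φ₁ + sin φ₂, √((cos φ₁ + Bx)² + By²)) = 68.47219°
λₘ = λ₁ + atan2(By, cos φ₁ + Bx) = 150.78132°

150.781°E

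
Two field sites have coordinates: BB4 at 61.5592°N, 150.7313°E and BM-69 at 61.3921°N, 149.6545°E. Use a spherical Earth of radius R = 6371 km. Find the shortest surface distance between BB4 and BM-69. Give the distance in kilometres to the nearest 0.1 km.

Δφ = -0.1671°,  Δλ = -1.0768°
a = sin²(Δφ/2) + cos φ₁ cos φ₂ sin²(Δλ/2) = 0.000022
c = 2·arcsin(√a) = 0.009436 rad = 0.5407°
d = R·c = 6371 × 0.009436 = 60.1 km

60.1 km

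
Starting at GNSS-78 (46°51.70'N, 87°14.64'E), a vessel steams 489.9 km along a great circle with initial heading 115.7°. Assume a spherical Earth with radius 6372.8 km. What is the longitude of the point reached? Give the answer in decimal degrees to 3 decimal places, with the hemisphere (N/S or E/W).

92.842°E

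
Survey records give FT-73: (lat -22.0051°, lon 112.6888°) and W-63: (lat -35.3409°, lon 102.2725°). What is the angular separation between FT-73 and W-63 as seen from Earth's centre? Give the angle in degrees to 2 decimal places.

Δφ = -13.3358°,  Δλ = -10.4163°
a = sin²(Δφ/2) + cos φ₁ cos φ₂ sin²(Δλ/2) = 0.019714
c = 2·arcsin(√a) = 0.281747 rad = 16.1429°

16.14°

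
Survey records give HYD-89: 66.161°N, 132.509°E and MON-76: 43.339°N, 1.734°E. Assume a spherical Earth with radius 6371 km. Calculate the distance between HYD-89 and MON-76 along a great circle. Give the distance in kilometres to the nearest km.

Δφ = -22.8220°,  Δλ = -130.7750°
a = sin²(Δφ/2) + cos φ₁ cos φ₂ sin²(Δλ/2) = 0.282109
c = 2·arcsin(√a) = 1.119889 rad = 64.1649°
d = R·c = 6371 × 1.119889 = 7134.8 km

7135 km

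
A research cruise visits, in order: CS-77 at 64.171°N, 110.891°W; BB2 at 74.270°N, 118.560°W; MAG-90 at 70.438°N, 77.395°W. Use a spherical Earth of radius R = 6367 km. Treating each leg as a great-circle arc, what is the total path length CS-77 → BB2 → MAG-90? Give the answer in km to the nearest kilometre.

CS-77→BB2: c = 0.182187 rad, d = 1159.99 km
BB2→MAG-90: c = 0.222600 rad, d = 1417.29 km
Total = 1159.99 + 1417.29 = 2577.28 km

2577 km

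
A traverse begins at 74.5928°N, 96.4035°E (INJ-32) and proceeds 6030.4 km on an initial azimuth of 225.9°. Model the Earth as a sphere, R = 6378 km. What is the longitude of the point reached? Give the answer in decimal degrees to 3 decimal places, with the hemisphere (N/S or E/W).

56.629°E

δ = d/R = 6030.4/6378 = 0.945500 rad
φ₂ = arcsin(sin φ₁ cos δ + cos φ₁ sin δ cos θ)
   = arcsin(0.96406·0.58534 + 0.26568·0.81079·-0.69591) = 24.48129°
λ₂ = λ₁ + atan2(sin θ sin δ cos φ₁, cos δ − sin φ₁ sin φ₂) = 56.62908°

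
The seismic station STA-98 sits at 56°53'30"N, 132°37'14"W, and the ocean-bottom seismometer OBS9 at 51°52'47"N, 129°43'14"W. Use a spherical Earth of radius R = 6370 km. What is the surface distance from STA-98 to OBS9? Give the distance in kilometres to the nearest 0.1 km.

587.9 km

STA-98: φ = +56.89167°, λ = -132.62056°
OBS9: φ = +51.87972°, λ = -129.72056°
Δφ = -5.0119°,  Δλ = 2.9000°
a = sin²(Δφ/2) + cos φ₁ cos φ₂ sin²(Δλ/2) = 0.002128
c = 2·arcsin(√a) = 0.092286 rad = 5.2876°
d = R·c = 6370 × 0.092286 = 587.9 km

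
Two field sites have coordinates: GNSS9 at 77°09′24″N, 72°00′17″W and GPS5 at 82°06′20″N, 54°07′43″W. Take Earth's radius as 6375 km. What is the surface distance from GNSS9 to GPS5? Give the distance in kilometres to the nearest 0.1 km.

650.5 km

GNSS9: φ = +77.15667°, λ = -72.00472°
GPS5: φ = +82.10556°, λ = -54.12861°
Δφ = 4.9489°,  Δλ = 17.8761°
a = sin²(Δφ/2) + cos φ₁ cos φ₂ sin²(Δλ/2) = 0.002601
c = 2·arcsin(√a) = 0.102043 rad = 5.8466°
d = R·c = 6375 × 0.102043 = 650.5 km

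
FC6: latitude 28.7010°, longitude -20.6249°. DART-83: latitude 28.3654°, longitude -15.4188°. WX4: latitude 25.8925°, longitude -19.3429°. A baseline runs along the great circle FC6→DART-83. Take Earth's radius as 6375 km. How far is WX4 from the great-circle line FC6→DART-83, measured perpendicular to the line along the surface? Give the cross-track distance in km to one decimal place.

304.8 km

δ₁₃ = central angle FC6→WX4 = 0.052895 rad  (haversine)
θ₁₃ = bearing FC6→WX4 = 157.624°,  θ₁₂ = bearing FC6→DART-83 = 92.950°
dₓₜ = R·arcsin(sin δ₁₃ · sin(θ₁₃ − θ₁₂)) = 6375·arcsin(0.05287·sin(64.674°)) = 304.773 km
|dₓₜ| = 304.773 km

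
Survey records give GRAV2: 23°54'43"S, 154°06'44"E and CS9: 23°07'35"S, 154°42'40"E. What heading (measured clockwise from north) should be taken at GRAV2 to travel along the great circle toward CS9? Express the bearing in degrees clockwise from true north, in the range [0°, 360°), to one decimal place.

35.1°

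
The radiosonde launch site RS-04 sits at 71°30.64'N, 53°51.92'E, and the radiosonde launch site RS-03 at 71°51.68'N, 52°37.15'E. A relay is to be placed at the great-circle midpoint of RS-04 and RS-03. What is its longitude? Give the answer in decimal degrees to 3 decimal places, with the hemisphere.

53.248°E

RS-04: φ = +71.51067°, λ = +53.86533°
RS-03: φ = +71.86133°, λ = +52.61917°
Bx = cos φ₂ cos Δλ = 0.311244,  By = cos φ₂ sin Δλ = -0.006771
φₘ = atan2(sin φ₁ + sin φ₂, √((cos φ₁ + Bx)² + By²)) = 71.68701°
λₘ = λ₁ + atan2(By, cos φ₁ + Bx) = 53.24801°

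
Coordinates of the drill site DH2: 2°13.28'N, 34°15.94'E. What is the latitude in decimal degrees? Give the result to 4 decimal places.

2.2213°N

2° + 13.28′/60 = 2 + 0.22133 = 2.2213°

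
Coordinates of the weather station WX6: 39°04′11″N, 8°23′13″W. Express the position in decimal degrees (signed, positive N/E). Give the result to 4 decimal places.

+39.0697°, -8.3869°

lat: 39.0697° N → +39.0697°
lon: 8.3869° W → -8.3869°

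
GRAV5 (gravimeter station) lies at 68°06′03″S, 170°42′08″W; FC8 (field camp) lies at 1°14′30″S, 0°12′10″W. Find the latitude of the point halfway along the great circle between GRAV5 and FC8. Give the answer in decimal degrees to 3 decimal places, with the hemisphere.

GRAV5: φ = -68.10083°, λ = -170.70222°
FC8: φ = -1.24167°, λ = -0.20278°
Bx = cos φ₂ cos Δλ = -0.986052,  By = cos φ₂ sin Δλ = 0.165018
φₘ = atan2(sin φ₁ + sin φ₂, √((cos φ₁ + Bx)² + By²)) = -56.23101°
λₘ = λ₁ + atan2(By, cos φ₁ + Bx) = -5.76713°

56.231°S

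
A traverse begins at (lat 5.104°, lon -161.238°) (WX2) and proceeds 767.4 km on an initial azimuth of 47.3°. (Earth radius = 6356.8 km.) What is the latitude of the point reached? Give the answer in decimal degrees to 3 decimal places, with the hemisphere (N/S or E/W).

9.768°N

δ = d/R = 767.4/6356.8 = 0.120721 rad
φ₂ = arcsin(sin φ₁ cos δ + cos φ₁ sin δ cos θ)
   = arcsin(0.08896·0.99272 + 0.99603·0.12043·0.67816) = 9.76817°
λ₂ = λ₁ + atan2(sin θ sin δ cos φ₁, cos δ − sin φ₁ sin φ₂) = -156.08553°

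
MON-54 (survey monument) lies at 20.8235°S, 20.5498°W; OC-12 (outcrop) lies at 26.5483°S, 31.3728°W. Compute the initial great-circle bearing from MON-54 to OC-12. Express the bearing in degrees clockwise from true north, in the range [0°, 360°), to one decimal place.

237.9°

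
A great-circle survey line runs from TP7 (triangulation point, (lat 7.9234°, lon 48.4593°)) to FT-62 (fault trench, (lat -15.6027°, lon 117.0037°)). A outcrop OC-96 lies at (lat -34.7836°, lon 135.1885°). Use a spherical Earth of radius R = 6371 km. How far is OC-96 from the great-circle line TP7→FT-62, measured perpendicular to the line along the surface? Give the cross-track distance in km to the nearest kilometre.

1724 km

δ₁₃ = central angle TP7→OC-96 = 1.603029 rad  (haversine)
θ₁₃ = bearing TP7→OC-96 = 124.875°,  θ₁₂ = bearing TP7→FT-62 = 109.359°
dₓₜ = R·arcsin(sin δ₁₃ · sin(θ₁₃ − θ₁₂)) = 6371·arcsin(0.99948·sin(15.516°)) = 1724.334 km
|dₓₜ| = 1724.334 km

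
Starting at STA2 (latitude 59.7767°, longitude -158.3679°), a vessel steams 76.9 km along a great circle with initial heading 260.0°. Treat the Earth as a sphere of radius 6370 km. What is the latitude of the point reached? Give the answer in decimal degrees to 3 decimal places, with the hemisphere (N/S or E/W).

59.650°N

δ = d/R = 76.9/6370 = 0.012072 rad
φ₂ = arcsin(sin φ₁ cos δ + cos φ₁ sin δ cos θ)
   = arcsin(0.86407·0.99993 + 0.50337·0.01207·-0.17365) = 59.64967°
λ₂ = λ₁ + atan2(sin θ sin δ cos φ₁, cos δ − sin φ₁ sin φ₂) = -159.71610°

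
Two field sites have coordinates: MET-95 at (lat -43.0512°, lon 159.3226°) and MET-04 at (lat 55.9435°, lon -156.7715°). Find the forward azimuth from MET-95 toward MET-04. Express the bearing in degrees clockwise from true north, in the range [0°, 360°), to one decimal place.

Δλ = 43.9059°
y = sin Δλ · cos φ₂ = 0.388354
x = cos φ₁ sin φ₂ − sin φ₁ cos φ₂ cos Δλ = 0.880844
θ = atan2(y, x) = 23.7921° → 23.7921° (mod 360°)

23.8°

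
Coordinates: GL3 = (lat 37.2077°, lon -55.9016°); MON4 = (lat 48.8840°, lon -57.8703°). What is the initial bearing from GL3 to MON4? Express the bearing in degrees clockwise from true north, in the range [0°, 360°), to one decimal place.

Δλ = -1.9687°
y = sin Δλ · cos φ₂ = -0.022590
x = cos φ₁ sin φ₂ − sin φ₁ cos φ₂ cos Δλ = 0.202617
θ = atan2(y, x) = -6.3618° → 353.6382° (mod 360°)

353.6°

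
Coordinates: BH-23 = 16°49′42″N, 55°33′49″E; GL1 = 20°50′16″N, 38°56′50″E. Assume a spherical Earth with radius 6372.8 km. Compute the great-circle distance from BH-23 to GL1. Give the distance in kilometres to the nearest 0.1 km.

1804.1 km

BH-23: φ = +16.82833°, λ = +55.56361°
GL1: φ = +20.83778°, λ = +38.94722°
Δφ = 4.0094°,  Δλ = -16.6164°
a = sin²(Δφ/2) + cos φ₁ cos φ₂ sin²(Δλ/2) = 0.019902
c = 2·arcsin(√a) = 0.283093 rad = 16.2200°
d = R·c = 6372.8 × 0.283093 = 1804.1 km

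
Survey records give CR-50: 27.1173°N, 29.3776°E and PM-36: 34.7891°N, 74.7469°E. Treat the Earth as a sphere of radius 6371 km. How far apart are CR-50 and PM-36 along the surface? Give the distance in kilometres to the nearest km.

Δφ = 7.6718°,  Δλ = 45.3693°
a = sin²(Δφ/2) + cos φ₁ cos φ₂ sin²(Δλ/2) = 0.113196
c = 2·arcsin(√a) = 0.686282 rad = 39.3211°
d = R·c = 6371 × 0.686282 = 4372.3 km

4372 km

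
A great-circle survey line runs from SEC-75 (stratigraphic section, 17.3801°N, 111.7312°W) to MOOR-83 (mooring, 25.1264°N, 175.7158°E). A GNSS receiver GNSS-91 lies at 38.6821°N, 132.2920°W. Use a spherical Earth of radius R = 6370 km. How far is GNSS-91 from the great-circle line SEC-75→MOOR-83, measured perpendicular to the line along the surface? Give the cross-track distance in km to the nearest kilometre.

δ₁₃ = central angle SEC-75→GNSS-91 = 0.485969 rad  (haversine)
θ₁₃ = bearing SEC-75→GNSS-91 = 324.057°,  θ₁₂ = bearing SEC-75→MOOR-83 = 290.571°
dₓₜ = R·arcsin(sin δ₁₃ · sin(θ₁₃ − θ₁₂)) = 6370·arcsin(0.46706·sin(33.487°)) = 1660.280 km
|dₓₜ| = 1660.280 km

1660 km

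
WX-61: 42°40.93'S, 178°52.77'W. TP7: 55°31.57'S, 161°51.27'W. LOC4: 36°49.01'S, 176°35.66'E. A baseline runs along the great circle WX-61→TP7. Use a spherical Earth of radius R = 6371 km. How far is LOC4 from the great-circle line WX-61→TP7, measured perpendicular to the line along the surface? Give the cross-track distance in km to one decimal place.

33.9 km

WX-61: φ = -42.68217°, λ = -178.87950°
TP7: φ = -55.52617°, λ = -161.85450°
LOC4: φ = -36.81683°, λ = +176.59433°
δ₁₃ = central angle WX-61→LOC4 = 0.118986 rad  (haversine)
θ₁₃ = bearing WX-61→LOC4 = 327.846°,  θ₁₂ = bearing WX-61→TP7 = 145.275°
dₓₜ = R·arcsin(sin δ₁₃ · sin(θ₁₃ − θ₁₂)) = 6371·arcsin(0.11871·sin(182.571°)) = -33.926 km
|dₓₜ| = 33.926 km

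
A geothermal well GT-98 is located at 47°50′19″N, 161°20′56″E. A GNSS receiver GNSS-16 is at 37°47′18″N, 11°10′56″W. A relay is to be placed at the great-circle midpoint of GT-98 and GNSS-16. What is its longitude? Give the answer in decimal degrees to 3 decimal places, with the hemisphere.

23.786°E

GT-98: φ = +47.83861°, λ = +161.34889°
GNSS-16: φ = +37.78833°, λ = -11.18222°
Bx = cos φ₂ cos Δλ = -0.783575,  By = cos φ₂ sin Δλ = -0.102727
φₘ = atan2(sin φ₁ + sin φ₂, √((cos φ₁ + Bx)² + By²)) = 83.58491°
λₘ = λ₁ + atan2(By, cos φ₁ + Bx) = 23.78610°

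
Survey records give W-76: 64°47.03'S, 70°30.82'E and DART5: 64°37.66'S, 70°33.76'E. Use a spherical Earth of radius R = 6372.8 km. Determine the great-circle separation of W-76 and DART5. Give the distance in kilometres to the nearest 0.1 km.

17.5 km

W-76: φ = -64.78383°, λ = +70.51367°
DART5: φ = -64.62767°, λ = +70.56267°
Δφ = 0.1562°,  Δλ = 0.0490°
a = sin²(Δφ/2) + cos φ₁ cos φ₂ sin²(Δλ/2) = 0.000002
c = 2·arcsin(√a) = 0.002750 rad = 0.1576°
d = R·c = 6372.8 × 0.002750 = 17.5 km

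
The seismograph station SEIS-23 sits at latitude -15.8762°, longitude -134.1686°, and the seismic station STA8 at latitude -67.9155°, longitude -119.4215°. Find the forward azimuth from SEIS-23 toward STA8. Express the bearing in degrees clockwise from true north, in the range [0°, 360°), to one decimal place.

173.1°

Δλ = 14.7471°
y = sin Δλ · cos φ₂ = 0.095705
x = cos φ₁ sin φ₂ − sin φ₁ cos φ₂ cos Δλ = -0.791821
θ = atan2(y, x) = 173.1082° → 173.1082° (mod 360°)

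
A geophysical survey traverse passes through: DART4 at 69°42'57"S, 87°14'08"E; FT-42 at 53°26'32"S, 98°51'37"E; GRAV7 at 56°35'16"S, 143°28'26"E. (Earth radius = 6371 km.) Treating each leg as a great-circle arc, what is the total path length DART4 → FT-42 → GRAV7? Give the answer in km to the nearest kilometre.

4718 km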